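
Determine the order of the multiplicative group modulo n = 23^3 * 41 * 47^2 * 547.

φ(602768303581) = 602768303581 · (1 − 1/23) · (1 − 1/41) · (1 − 1/47) · (1 − 1/547)
       = 602768303581 · 22102080/24243587 = 549524015040.

549524015040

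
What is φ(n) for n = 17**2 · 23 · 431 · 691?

1775452800

φ(17^2) = 17^1·(17−1) = 17·16 = 272.
φ(23) = 23 − 1 = 22.
φ(431) = 431 − 1 = 430.
φ(691) = 691 − 1 = 690.
φ(1979616187) = 272 × 22 × 430 × 690 = 1775452800.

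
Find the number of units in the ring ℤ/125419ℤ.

95040

Factor 125419: 125419 = 7 × 19 × 23 × 41.
φ(7) = 7 − 1 = 6.
φ(19) = 19 − 1 = 18.
φ(23) = 23 − 1 = 22.
φ(41) = 41 − 1 = 40.
Multiply: 6 · 18 · 22 · 40 = 95040.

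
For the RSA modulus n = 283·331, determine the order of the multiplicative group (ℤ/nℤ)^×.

93060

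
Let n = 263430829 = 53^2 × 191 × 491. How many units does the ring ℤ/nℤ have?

256583600

φ(263430829) = 263430829 · (1 − 1/53) · (1 − 1/191) · (1 − 1/491)
       = 263430829 · 4841200/4970393 = 256583600.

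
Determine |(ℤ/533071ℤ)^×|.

Factor 533071: 533071 = 7^2 · 11 · 23 · 43.
φ(533071) = 533071 · (1 − 1/7) · (1 − 1/11) · (1 − 1/23) · (1 − 1/43)
       = 533071 · 55440/76153 = 388080.

388080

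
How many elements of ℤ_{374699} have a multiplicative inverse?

Factor 374699: 374699 = 13 × 19 × 37 × 41.
φ(374699) = 374699 · (1 − 1/13) · (1 − 1/19) · (1 − 1/37) · (1 − 1/41)
       = 374699 · 311040/374699 = 311040.

311040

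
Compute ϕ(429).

240

429 = 3 · 11 · 13.
φ(429) = 429 · (1 − 1/3) · (1 − 1/11) · (1 − 1/13)
       = 429 · 240/429 = 240.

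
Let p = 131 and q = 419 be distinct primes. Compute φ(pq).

φ(131) = 131 − 1 = 130.
φ(419) = 419 − 1 = 418.
Multiply: 130 · 418 = 54340.

54340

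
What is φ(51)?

32

First factor: 51 = 3 · 17.
φ(3) = 3 − 1 = 2.
φ(17) = 17 − 1 = 16.
Multiply: 2 · 16 = 32.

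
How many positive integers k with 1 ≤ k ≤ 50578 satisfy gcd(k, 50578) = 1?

50578 = 2 * 11^3 * 19.
φ(2) = 2 − 1 = 1.
φ(11^3) = 11^2·(11−1) = 121·10 = 1210.
φ(19) = 19 − 1 = 18.
Since φ is multiplicative, φ(50578) = 1 · 1210 · 18 = 21780.

21780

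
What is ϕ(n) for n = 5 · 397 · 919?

1454112

φ(1824215) = 1824215 · (1 − 1/5) · (1 − 1/397) · (1 − 1/919)
       = 1824215 · 1454112/1824215 = 1454112.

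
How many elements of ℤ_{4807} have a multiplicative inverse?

First factor: 4807 = 11 · 19 · 23.
φ(4807) = 4807 · (1 − 1/11) · (1 − 1/19) · (1 − 1/23)
       = 4807 · 3960/4807 = 3960.

3960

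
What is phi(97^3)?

φ(97^3) = 97^3 − 97^2 = 912673 − 9409 = 903264.

903264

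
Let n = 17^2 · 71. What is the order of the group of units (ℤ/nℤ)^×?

19040

φ(20519) = 20519 · (1 − 1/17) · (1 − 1/71)
       = 20519 · 1120/1207 = 19040.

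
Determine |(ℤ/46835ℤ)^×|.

Prime factorization: 46835 = 5 × 17 × 19 × 29.
φ(46835) = 46835 · (1 − 1/5) · (1 − 1/17) · (1 − 1/19) · (1 − 1/29)
       = 46835 · 32256/46835 = 32256.

32256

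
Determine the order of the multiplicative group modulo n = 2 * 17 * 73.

φ(2482) = 2482 · (1 − 1/2) · (1 − 1/17) · (1 − 1/73)
       = 2482 · 1152/2482 = 1152.

1152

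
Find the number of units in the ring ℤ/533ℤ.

480

Prime factorization: 533 = 13 · 41.
φ(13) = 13 − 1 = 12.
φ(41) = 41 − 1 = 40.
Multiply: 12 · 40 = 480.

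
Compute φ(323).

323 = 17 · 19.
φ(17) = 17 − 1 = 16.
φ(19) = 19 − 1 = 18.
φ(323) = 16 × 18 = 288.

288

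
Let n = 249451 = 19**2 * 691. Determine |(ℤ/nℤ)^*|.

235980

φ(249451) = 249451 · (1 − 1/19) · (1 − 1/691)
       = 249451 · 12420/13129 = 235980.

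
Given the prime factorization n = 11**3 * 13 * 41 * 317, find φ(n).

183532800

φ(224887091) = 224887091 · (1 − 1/11) · (1 − 1/13) · (1 − 1/41) · (1 − 1/317)
       = 224887091 · 1516800/1858571 = 183532800.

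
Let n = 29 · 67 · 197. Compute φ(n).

362208

φ(29) = 29 − 1 = 28.
φ(67) = 67 − 1 = 66.
φ(197) = 197 − 1 = 196.
Since φ is multiplicative, φ(382771) = 28 · 66 · 196 = 362208.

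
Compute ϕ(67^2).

φ(4489) = 4489 · (1 − 1/67)
       = 4489 · 66/67 = 4422.

4422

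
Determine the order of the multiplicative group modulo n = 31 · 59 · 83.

142680

φ(31) = 31 − 1 = 30.
φ(59) = 59 − 1 = 58.
φ(83) = 83 − 1 = 82.
Multiply: 30 · 58 · 82 = 142680.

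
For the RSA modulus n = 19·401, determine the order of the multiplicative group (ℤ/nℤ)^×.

7200

φ(7619) = 7619 · (1 − 1/19) · (1 − 1/401)
       = 7619 · 7200/7619 = 7200.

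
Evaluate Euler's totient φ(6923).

First factor: 6923 = 7 * 23 * 43.
φ(7) = 7 − 1 = 6.
φ(23) = 23 − 1 = 22.
φ(43) = 43 − 1 = 42.
Multiply: 6 · 22 · 42 = 5544.

5544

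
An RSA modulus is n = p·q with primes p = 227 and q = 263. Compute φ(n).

59212

φ(59701) = 59701 · (1 − 1/227) · (1 − 1/263)
       = 59701 · 59212/59701 = 59212.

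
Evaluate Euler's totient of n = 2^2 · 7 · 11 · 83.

9840

φ(25564) = 25564 · (1 − 1/2) · (1 − 1/7) · (1 − 1/11) · (1 − 1/83)
       = 25564 · 4920/12782 = 9840.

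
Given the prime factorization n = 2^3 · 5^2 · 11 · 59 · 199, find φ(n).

9187200

φ(2^3) = 2^2·(2−1) = 4·1 = 4.
φ(5^2) = 5^1·(5−1) = 5·4 = 20.
φ(11) = 11 − 1 = 10.
φ(59) = 59 − 1 = 58.
φ(199) = 199 − 1 = 198.
Multiply: 4 · 20 · 10 · 58 · 198 = 9187200.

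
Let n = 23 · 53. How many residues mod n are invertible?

1144

φ(1219) = 1219 · (1 − 1/23) · (1 − 1/53)
       = 1219 · 1144/1219 = 1144.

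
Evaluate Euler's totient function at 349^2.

121452

φ(349^2) = 349^1·(349−1) = 349·348 = 121452.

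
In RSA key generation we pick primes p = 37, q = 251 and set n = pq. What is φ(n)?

9000

φ(37) = 37 − 1 = 36.
φ(251) = 251 − 1 = 250.
Since φ is multiplicative, φ(9287) = 36 · 250 = 9000.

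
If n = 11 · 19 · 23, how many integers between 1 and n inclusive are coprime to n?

3960

φ(11) = 11 − 1 = 10.
φ(19) = 19 − 1 = 18.
φ(23) = 23 − 1 = 22.
Multiply: 10 · 18 · 22 = 3960.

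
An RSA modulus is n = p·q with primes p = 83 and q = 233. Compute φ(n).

19024

φ(n) = (p − 1)(q − 1) = (83−1)(233−1) = 82·232 = 19024.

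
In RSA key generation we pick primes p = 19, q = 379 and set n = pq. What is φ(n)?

φ(n) = (p − 1)(q − 1) = (19−1)(379−1) = 18·378 = 6804.

6804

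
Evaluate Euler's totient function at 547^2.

298662

φ(547^2) = 547^1·(547−1) = 547·546 = 298662.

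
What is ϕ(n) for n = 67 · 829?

φ(67) = 67 − 1 = 66.
φ(829) = 829 − 1 = 828.
φ(55543) = 66 × 828 = 54648.

54648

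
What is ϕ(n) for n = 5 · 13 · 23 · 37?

φ(5) = 5 − 1 = 4.
φ(13) = 13 − 1 = 12.
φ(23) = 23 − 1 = 22.
φ(37) = 37 − 1 = 36.
φ(55315) = 4 × 12 × 22 × 36 = 38016.

38016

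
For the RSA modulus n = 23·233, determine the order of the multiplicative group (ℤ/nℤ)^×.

5104

φ(5359) = 5359 · (1 − 1/23) · (1 − 1/233)
       = 5359 · 5104/5359 = 5104.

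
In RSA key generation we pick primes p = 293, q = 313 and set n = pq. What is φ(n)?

91104

φ(n) = (p − 1)(q − 1) = (293−1)(313−1) = 292·312 = 91104.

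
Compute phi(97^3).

φ(97^3) = 97^2·(97−1) = 9409·96 = 903264.

903264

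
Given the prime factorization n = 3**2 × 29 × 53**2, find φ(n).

φ(733149) = 733149 · (1 − 1/3) · (1 − 1/29) · (1 − 1/53)
       = 733149 · 2912/4611 = 463008.

463008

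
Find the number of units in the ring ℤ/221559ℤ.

123552

221559 = 3 * 13^2 * 19 * 23.
φ(221559) = 221559 · (1 − 1/3) · (1 − 1/13) · (1 − 1/19) · (1 − 1/23)
       = 221559 · 9504/17043 = 123552.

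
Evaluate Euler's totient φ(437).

First factor: 437 = 19 * 23.
φ(437) = 437 · (1 − 1/19) · (1 − 1/23)
       = 437 · 396/437 = 396.

396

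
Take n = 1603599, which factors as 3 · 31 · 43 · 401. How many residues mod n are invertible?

1008000

φ(1603599) = 1603599 · (1 − 1/3) · (1 − 1/31) · (1 − 1/43) · (1 − 1/401)
       = 1603599 · 1008000/1603599 = 1008000.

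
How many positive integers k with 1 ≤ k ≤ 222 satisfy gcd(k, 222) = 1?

222 = 2 * 3 * 37.
φ(222) = 222 · (1 − 1/2) · (1 − 1/3) · (1 − 1/37)
       = 222 · 72/222 = 72.

72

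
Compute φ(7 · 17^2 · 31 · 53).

2545920

φ(3323789) = 3323789 · (1 − 1/7) · (1 − 1/17) · (1 − 1/31) · (1 − 1/53)
       = 3323789 · 149760/195517 = 2545920.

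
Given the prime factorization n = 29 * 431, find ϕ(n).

φ(12499) = 12499 · (1 − 1/29) · (1 − 1/431)
       = 12499 · 12040/12499 = 12040.

12040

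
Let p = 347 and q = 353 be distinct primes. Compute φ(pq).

121792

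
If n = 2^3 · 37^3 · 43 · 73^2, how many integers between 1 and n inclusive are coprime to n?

φ(92855863928) = 92855863928 · (1 − 1/2) · (1 − 1/37) · (1 − 1/43) · (1 − 1/73)
       = 92855863928 · 108864/232286 = 43518166272.

43518166272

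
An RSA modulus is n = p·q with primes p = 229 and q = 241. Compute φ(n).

φ(n) = (p − 1)(q − 1) = (229−1)(241−1) = 228·240 = 54720.

54720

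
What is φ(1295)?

1295 = 5 · 7 · 37.
φ(1295) = 1295 · (1 − 1/5) · (1 − 1/7) · (1 − 1/37)
       = 1295 · 864/1295 = 864.

864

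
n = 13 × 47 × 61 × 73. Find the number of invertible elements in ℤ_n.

2384640

φ(13) = 13 − 1 = 12.
φ(47) = 47 − 1 = 46.
φ(61) = 61 − 1 = 60.
φ(73) = 73 − 1 = 72.
Since φ is multiplicative, φ(2720783) = 12 · 46 · 60 · 72 = 2384640.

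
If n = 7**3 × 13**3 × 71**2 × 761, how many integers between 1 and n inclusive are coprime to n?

2252087510400

φ(2890849823771) = 2890849823771 · (1 − 1/7) · (1 − 1/13) · (1 − 1/71) · (1 − 1/761)
       = 2890849823771 · 3830400/4916821 = 2252087510400.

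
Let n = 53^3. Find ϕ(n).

146068

φ(148877) = 148877 · (1 − 1/53)
       = 148877 · 52/53 = 146068.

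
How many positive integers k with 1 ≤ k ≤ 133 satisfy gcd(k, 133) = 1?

133 = 7 × 19.
φ(7) = 7 − 1 = 6.
φ(19) = 19 − 1 = 18.
Multiply: 6 · 18 = 108.

108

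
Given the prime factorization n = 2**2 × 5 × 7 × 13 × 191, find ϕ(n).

109440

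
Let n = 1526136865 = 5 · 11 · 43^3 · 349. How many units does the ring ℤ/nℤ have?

1080999360

φ(1526136865) = 1526136865 · (1 − 1/5) · (1 − 1/11) · (1 − 1/43) · (1 − 1/349)
       = 1526136865 · 584640/825385 = 1080999360.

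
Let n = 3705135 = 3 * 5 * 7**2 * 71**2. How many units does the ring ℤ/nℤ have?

1669920

φ(3705135) = 3705135 · (1 − 1/3) · (1 − 1/5) · (1 − 1/7) · (1 − 1/71)
       = 3705135 · 3360/7455 = 1669920.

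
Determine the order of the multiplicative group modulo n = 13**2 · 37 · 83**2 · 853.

φ(13^2) = 13^1·(13−1) = 13·12 = 156.
φ(37) = 37 − 1 = 36.
φ(83^2) = 83^1·(83−1) = 83·82 = 6806.
φ(853) = 853 − 1 = 852.
Since φ is multiplicative, φ(36744610201) = 156 · 36 · 6806 · 852 = 32565566592.

32565566592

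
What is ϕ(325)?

Prime factorization: 325 = 5^2 × 13.
φ(325) = 325 · (1 − 1/5) · (1 − 1/13)
       = 325 · 48/65 = 240.

240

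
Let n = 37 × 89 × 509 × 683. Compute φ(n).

φ(1144801571) = 1144801571 · (1 − 1/37) · (1 − 1/89) · (1 − 1/509) · (1 − 1/683)
       = 1144801571 · 1097572608/1144801571 = 1097572608.

1097572608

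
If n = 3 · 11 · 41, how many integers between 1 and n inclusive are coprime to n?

φ(3) = 3 − 1 = 2.
φ(11) = 11 − 1 = 10.
φ(41) = 41 − 1 = 40.
φ(1353) = 2 × 10 × 40 = 800.

800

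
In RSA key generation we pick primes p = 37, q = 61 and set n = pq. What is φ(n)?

φ(37) = 37 − 1 = 36.
φ(61) = 61 − 1 = 60.
Multiply: 36 · 60 = 2160.

2160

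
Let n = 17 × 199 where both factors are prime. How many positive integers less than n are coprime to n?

3168

φ(3383) = 3383 · (1 − 1/17) · (1 − 1/199)
       = 3383 · 3168/3383 = 3168.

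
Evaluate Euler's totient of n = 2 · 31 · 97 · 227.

650880

φ(1365178) = 1365178 · (1 − 1/2) · (1 − 1/31) · (1 − 1/97) · (1 − 1/227)
       = 1365178 · 650880/1365178 = 650880.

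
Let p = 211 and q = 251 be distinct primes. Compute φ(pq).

φ(52961) = 52961 · (1 − 1/211) · (1 − 1/251)
       = 52961 · 52500/52961 = 52500.

52500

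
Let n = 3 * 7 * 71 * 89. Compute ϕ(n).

73920

φ(3) = 3 − 1 = 2.
φ(7) = 7 − 1 = 6.
φ(71) = 71 − 1 = 70.
φ(89) = 89 − 1 = 88.
Since φ is multiplicative, φ(132699) = 2 · 6 · 70 · 88 = 73920.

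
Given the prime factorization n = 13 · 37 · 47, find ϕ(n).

φ(13) = 13 − 1 = 12.
φ(37) = 37 − 1 = 36.
φ(47) = 47 − 1 = 46.
Since φ is multiplicative, φ(22607) = 12 · 36 · 46 = 19872.

19872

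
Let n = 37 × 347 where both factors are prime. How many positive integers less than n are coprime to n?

12456

For distinct primes, φ(pq) = (p−1)(q−1) = 36 × 346 = 12456.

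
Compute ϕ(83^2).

φ(6889) = 6889 · (1 − 1/83)
       = 6889 · 82/83 = 6806.

6806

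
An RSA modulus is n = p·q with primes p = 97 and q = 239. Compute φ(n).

φ(n) = (p − 1)(q − 1) = (97−1)(239−1) = 96·238 = 22848.

22848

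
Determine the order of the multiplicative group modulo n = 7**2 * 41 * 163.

272160

φ(327467) = 327467 · (1 − 1/7) · (1 − 1/41) · (1 − 1/163)
       = 327467 · 38880/46781 = 272160.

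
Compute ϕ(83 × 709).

58056

φ(83) = 83 − 1 = 82.
φ(709) = 709 − 1 = 708.
φ(58847) = 82 × 708 = 58056.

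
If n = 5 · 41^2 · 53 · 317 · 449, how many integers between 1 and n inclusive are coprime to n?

φ(5) = 5 − 1 = 4.
φ(41^2) = 41^2 − 41^1 = 1681 − 41 = 1640.
φ(53) = 53 − 1 = 52.
φ(317) = 317 − 1 = 316.
φ(449) = 449 − 1 = 448.
Multiply: 4 · 1640 · 52 · 316 · 448 = 48291676160.

48291676160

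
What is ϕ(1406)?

648

First factor: 1406 = 2 × 19 × 37.
φ(1406) = 1406 · (1 − 1/2) · (1 − 1/19) · (1 − 1/37)
       = 1406 · 648/1406 = 648.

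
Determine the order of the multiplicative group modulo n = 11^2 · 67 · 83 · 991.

589366800

φ(666825071) = 666825071 · (1 − 1/11) · (1 − 1/67) · (1 − 1/83) · (1 − 1/991)
       = 666825071 · 53578800/60620461 = 589366800.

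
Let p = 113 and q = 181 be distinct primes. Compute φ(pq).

20160

φ(n) = (p − 1)(q − 1) = (113−1)(181−1) = 112·180 = 20160.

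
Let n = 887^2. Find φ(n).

785882

φ(786769) = 786769 · (1 − 1/887)
       = 786769 · 886/887 = 785882.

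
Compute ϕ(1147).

1080

1147 = 31 · 37.
φ(31) = 31 − 1 = 30.
φ(37) = 37 − 1 = 36.
φ(1147) = 30 × 36 = 1080.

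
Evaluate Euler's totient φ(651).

360

Prime factorization: 651 = 3 · 7 · 31.
φ(651) = 651 · (1 − 1/3) · (1 − 1/7) · (1 − 1/31)
       = 651 · 360/651 = 360.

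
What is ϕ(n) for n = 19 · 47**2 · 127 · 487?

2383060176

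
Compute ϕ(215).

168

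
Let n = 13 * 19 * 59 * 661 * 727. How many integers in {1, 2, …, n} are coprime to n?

φ(13) = 13 − 1 = 12.
φ(19) = 19 − 1 = 18.
φ(59) = 59 − 1 = 58.
φ(661) = 661 − 1 = 660.
φ(727) = 727 − 1 = 726.
φ(7003011431) = 12 × 18 × 58 × 660 × 726 = 6002916480.

6002916480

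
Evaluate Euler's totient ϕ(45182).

20160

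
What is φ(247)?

216

247 = 13 × 19.
φ(247) = 247 · (1 − 1/13) · (1 − 1/19)
       = 247 · 216/247 = 216.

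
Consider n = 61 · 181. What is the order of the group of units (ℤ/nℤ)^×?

10800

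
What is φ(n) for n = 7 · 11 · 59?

3480

φ(7) = 7 − 1 = 6.
φ(11) = 11 − 1 = 10.
φ(59) = 59 − 1 = 58.
φ(4543) = 6 × 10 × 58 = 3480.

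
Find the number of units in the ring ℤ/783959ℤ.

653400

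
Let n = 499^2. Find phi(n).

φ(249001) = 249001 · (1 − 1/499)
       = 249001 · 498/499 = 248502.

248502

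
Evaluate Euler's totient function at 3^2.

6

φ(3^2) = 3^2 − 3^1 = 9 − 3 = 6.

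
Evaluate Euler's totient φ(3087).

1764

3087 = 3^2 · 7^3.
φ(3087) = 3087 · (1 − 1/3) · (1 − 1/7)
       = 3087 · 12/21 = 1764.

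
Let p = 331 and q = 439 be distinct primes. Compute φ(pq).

For distinct primes, φ(pq) = (p−1)(q−1) = 330 × 438 = 144540.

144540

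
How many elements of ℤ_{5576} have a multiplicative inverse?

2560

Prime factorization: 5576 = 2**3 · 17 · 41.
φ(5576) = 5576 · (1 − 1/2) · (1 − 1/17) · (1 − 1/41)
       = 5576 · 640/1394 = 2560.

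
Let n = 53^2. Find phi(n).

2756

φ(53^2) = 53^2 − 53^1 = 2809 − 53 = 2756.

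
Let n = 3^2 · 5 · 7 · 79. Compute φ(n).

11232

φ(24885) = 24885 · (1 − 1/3) · (1 − 1/5) · (1 − 1/7) · (1 − 1/79)
       = 24885 · 3744/8295 = 11232.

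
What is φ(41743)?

36504

41743 = 13**3 · 19.
φ(13^3) = 13^2·(13−1) = 169·12 = 2028.
φ(19) = 19 − 1 = 18.
Multiply: 2028 · 18 = 36504.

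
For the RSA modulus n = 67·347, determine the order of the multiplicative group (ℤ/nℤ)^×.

φ(pq) = (p−1)(q−1) = 66 · 346 = 22836.

22836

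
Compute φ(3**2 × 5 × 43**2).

φ(3^2) = 3^2 − 3^1 = 9 − 3 = 6.
φ(5) = 5 − 1 = 4.
φ(43^2) = 43^1·(43−1) = 43·42 = 1806.
Multiply: 6 · 4 · 1806 = 43344.

43344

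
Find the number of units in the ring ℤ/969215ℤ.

Prime factorization: 969215 = 5 * 13^2 * 31 * 37.
φ(969215) = 969215 · (1 − 1/5) · (1 − 1/13) · (1 − 1/31) · (1 − 1/37)
       = 969215 · 51840/74555 = 673920.

673920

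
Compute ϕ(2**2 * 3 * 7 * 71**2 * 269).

31967040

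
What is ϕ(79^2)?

6162

φ(6241) = 6241 · (1 − 1/79)
       = 6241 · 78/79 = 6162.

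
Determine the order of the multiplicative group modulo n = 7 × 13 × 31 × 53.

112320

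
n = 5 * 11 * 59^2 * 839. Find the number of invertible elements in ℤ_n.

φ(5) = 5 − 1 = 4.
φ(11) = 11 − 1 = 10.
φ(59^2) = 59^2 − 59^1 = 3481 − 59 = 3422.
φ(839) = 839 − 1 = 838.
Since φ is multiplicative, φ(160630745) = 4 · 10 · 3422 · 838 = 114705440.

114705440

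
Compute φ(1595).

Prime factorization: 1595 = 5 · 11 · 29.
φ(1595) = 1595 · (1 − 1/5) · (1 − 1/11) · (1 − 1/29)
       = 1595 · 1120/1595 = 1120.

1120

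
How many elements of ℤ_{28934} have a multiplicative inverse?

28934 = 2 * 17 * 23 * 37.
φ(2) = 2 − 1 = 1.
φ(17) = 17 − 1 = 16.
φ(23) = 23 − 1 = 22.
φ(37) = 37 − 1 = 36.
Multiply: 1 · 16 · 22 · 36 = 12672.

12672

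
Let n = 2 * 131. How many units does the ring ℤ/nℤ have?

130

φ(262) = 262 · (1 − 1/2) · (1 − 1/131)
       = 262 · 130/262 = 130.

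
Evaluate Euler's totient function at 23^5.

φ(6436343) = 6436343 · (1 − 1/23)
       = 6436343 · 22/23 = 6156502.

6156502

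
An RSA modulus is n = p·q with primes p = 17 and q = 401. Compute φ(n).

φ(17) = 17 − 1 = 16.
φ(401) = 401 − 1 = 400.
Since φ is multiplicative, φ(6817) = 16 · 400 = 6400.

6400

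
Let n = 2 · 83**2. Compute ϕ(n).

6806

φ(2) = 2 − 1 = 1.
φ(83^2) = 83^2 − 83^1 = 6889 − 83 = 6806.
Multiply: 1 · 6806 = 6806.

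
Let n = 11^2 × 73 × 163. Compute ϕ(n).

1283040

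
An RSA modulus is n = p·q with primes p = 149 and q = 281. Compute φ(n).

41440

φ(n) = (p − 1)(q − 1) = (149−1)(281−1) = 148·280 = 41440.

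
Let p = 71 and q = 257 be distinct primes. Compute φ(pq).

For distinct primes, φ(pq) = (p−1)(q−1) = 70 × 256 = 17920.

17920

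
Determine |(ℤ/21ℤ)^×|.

21 = 3 × 7.
φ(21) = 21 · (1 − 1/3) · (1 − 1/7)
       = 21 · 12/21 = 12.

12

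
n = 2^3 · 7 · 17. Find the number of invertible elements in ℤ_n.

384

φ(952) = 952 · (1 − 1/2) · (1 − 1/7) · (1 − 1/17)
       = 952 · 96/238 = 384.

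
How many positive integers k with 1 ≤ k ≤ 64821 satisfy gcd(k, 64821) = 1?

38400

Prime factorization: 64821 = 3 · 17 · 31 · 41.
φ(64821) = 64821 · (1 − 1/3) · (1 − 1/17) · (1 − 1/31) · (1 − 1/41)
       = 64821 · 38400/64821 = 38400.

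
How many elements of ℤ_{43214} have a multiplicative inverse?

First factor: 43214 = 2 · 17 · 31 · 41.
φ(2) = 2 − 1 = 1.
φ(17) = 17 − 1 = 16.
φ(31) = 31 − 1 = 30.
φ(41) = 41 − 1 = 40.
Since φ is multiplicative, φ(43214) = 1 · 16 · 30 · 40 = 19200.

19200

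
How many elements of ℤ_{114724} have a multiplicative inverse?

Factor 114724: 114724 = 2^2 × 23 × 29 × 43.
φ(114724) = 114724 · (1 − 1/2) · (1 − 1/23) · (1 − 1/29) · (1 − 1/43)
       = 114724 · 25872/57362 = 51744.

51744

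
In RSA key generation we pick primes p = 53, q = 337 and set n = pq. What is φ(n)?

17472

φ(53) = 53 − 1 = 52.
φ(337) = 337 − 1 = 336.
φ(17861) = 52 × 336 = 17472.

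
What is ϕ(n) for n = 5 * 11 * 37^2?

53280

φ(5) = 5 − 1 = 4.
φ(11) = 11 − 1 = 10.
φ(37^2) = 37^2 − 37^1 = 1369 − 37 = 1332.
Since φ is multiplicative, φ(75295) = 4 · 10 · 1332 = 53280.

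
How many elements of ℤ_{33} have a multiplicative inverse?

Factor 33: 33 = 3 · 11.
φ(3) = 3 − 1 = 2.
φ(11) = 11 − 1 = 10.
Since φ is multiplicative, φ(33) = 2 · 10 = 20.

20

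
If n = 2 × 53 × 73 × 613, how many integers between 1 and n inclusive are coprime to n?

2291328

φ(2) = 2 − 1 = 1.
φ(53) = 53 − 1 = 52.
φ(73) = 73 − 1 = 72.
φ(613) = 613 − 1 = 612.
φ(4743394) = 1 × 52 × 72 × 612 = 2291328.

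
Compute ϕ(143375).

108000

Factor 143375: 143375 = 5^3 * 31 * 37.
φ(5^3) = 5^3 − 5^2 = 125 − 25 = 100.
φ(31) = 31 − 1 = 30.
φ(37) = 37 − 1 = 36.
Since φ is multiplicative, φ(143375) = 100 · 30 · 36 = 108000.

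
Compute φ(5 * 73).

φ(365) = 365 · (1 − 1/5) · (1 − 1/73)
       = 365 · 288/365 = 288.

288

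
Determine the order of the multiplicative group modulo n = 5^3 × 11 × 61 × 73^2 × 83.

φ(5^3) = 5^3 − 5^2 = 125 − 25 = 100.
φ(11) = 11 − 1 = 10.
φ(61) = 61 − 1 = 60.
φ(73^2) = 73^2 − 73^1 = 5329 − 73 = 5256.
φ(83) = 83 − 1 = 82.
φ(37098499625) = 100 × 10 × 60 × 5256 × 82 = 25859520000.

25859520000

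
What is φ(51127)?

47040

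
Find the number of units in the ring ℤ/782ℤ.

352

First factor: 782 = 2 × 17 × 23.
φ(782) = 782 · (1 − 1/2) · (1 − 1/17) · (1 − 1/23)
       = 782 · 352/782 = 352.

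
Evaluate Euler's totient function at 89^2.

7832

φ(89^2) = 89^2 − 89^1 = 7921 − 89 = 7832.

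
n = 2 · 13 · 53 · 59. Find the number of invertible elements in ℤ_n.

36192

φ(2) = 2 − 1 = 1.
φ(13) = 13 − 1 = 12.
φ(53) = 53 − 1 = 52.
φ(59) = 59 − 1 = 58.
φ(81302) = 1 × 12 × 52 × 58 = 36192.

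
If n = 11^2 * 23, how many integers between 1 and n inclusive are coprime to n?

φ(2783) = 2783 · (1 − 1/11) · (1 − 1/23)
       = 2783 · 220/253 = 2420.

2420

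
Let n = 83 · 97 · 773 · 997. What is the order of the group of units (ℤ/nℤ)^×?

φ(83) = 83 − 1 = 82.
φ(97) = 97 − 1 = 96.
φ(773) = 773 − 1 = 772.
φ(997) = 997 − 1 = 996.
Multiply: 82 · 96 · 772 · 996 = 6052875264.

6052875264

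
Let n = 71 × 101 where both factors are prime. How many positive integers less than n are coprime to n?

φ(7171) = 7171 · (1 − 1/71) · (1 − 1/101)
       = 7171 · 7000/7171 = 7000.

7000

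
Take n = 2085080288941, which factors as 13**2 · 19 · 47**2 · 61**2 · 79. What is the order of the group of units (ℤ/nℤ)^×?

1733119390080

φ(13^2) = 13^2 − 13^1 = 169 − 13 = 156.
φ(19) = 19 − 1 = 18.
φ(47^2) = 47^1·(47−1) = 47·46 = 2162.
φ(61^2) = 61^1·(61−1) = 61·60 = 3660.
φ(79) = 79 − 1 = 78.
Multiply: 156 · 18 · 2162 · 3660 · 78 = 1733119390080.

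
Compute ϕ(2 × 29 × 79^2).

φ(2) = 2 − 1 = 1.
φ(29) = 29 − 1 = 28.
φ(79^2) = 79^2 − 79^1 = 6241 − 79 = 6162.
Multiply: 1 · 28 · 6162 = 172536.

172536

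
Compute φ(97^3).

903264

φ(97^3) = 97^2·(97−1) = 9409·96 = 903264.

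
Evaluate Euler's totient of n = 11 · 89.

880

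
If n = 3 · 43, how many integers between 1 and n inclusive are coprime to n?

φ(3) = 3 − 1 = 2.
φ(43) = 43 − 1 = 42.
Since φ is multiplicative, φ(129) = 2 · 42 = 84.

84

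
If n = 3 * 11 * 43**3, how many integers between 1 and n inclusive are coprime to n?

φ(3) = 3 − 1 = 2.
φ(11) = 11 − 1 = 10.
φ(43^3) = 43^3 − 43^2 = 79507 − 1849 = 77658.
Multiply: 2 · 10 · 77658 = 1553160.

1553160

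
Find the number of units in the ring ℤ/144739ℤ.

110880

Factor 144739: 144739 = 7 × 23 × 29 × 31.
φ(7) = 7 − 1 = 6.
φ(23) = 23 − 1 = 22.
φ(29) = 29 − 1 = 28.
φ(31) = 31 − 1 = 30.
Multiply: 6 · 22 · 28 · 30 = 110880.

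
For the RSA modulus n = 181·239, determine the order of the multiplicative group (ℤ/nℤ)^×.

42840

φ(43259) = 43259 · (1 − 1/181) · (1 − 1/239)
       = 43259 · 42840/43259 = 42840.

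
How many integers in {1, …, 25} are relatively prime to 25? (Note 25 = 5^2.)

φ(25) = 25 · (1 − 1/5)
       = 25 · 4/5 = 20.

20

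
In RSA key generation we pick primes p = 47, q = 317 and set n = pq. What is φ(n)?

14536

φ(n) = (p − 1)(q − 1) = (47−1)(317−1) = 46·316 = 14536.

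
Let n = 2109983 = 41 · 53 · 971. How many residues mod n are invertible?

2017600

φ(41) = 41 − 1 = 40.
φ(53) = 53 − 1 = 52.
φ(971) = 971 − 1 = 970.
φ(2109983) = 40 × 52 × 970 = 2017600.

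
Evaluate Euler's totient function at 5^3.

φ(5^3) = 5^2·(5−1) = 25·4 = 100.

100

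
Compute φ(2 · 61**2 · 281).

1024800

φ(2091202) = 2091202 · (1 − 1/2) · (1 − 1/61) · (1 − 1/281)
       = 2091202 · 16800/34282 = 1024800.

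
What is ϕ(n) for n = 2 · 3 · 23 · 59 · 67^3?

756091248

φ(2) = 2 − 1 = 1.
φ(3) = 3 − 1 = 2.
φ(23) = 23 − 1 = 22.
φ(59) = 59 − 1 = 58.
φ(67^3) = 67^2·(67−1) = 4489·66 = 296274.
φ(2448812346) = 1 × 2 × 22 × 58 × 296274 = 756091248.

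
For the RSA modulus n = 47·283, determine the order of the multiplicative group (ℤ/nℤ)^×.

12972

φ(pq) = (p−1)(q−1) = 46 · 282 = 12972.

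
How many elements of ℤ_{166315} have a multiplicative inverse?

120960

First factor: 166315 = 5 · 29 · 31 · 37.
φ(5) = 5 − 1 = 4.
φ(29) = 29 − 1 = 28.
φ(31) = 31 − 1 = 30.
φ(37) = 37 − 1 = 36.
Multiply: 4 · 28 · 30 · 36 = 120960.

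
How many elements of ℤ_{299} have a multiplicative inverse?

264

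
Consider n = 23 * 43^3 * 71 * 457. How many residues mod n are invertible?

φ(23) = 23 − 1 = 22.
φ(43^3) = 43^2·(43−1) = 1849·42 = 77658.
φ(71) = 71 − 1 = 70.
φ(457) = 457 − 1 = 456.
φ(59334563467) = 22 × 77658 × 70 × 456 = 54534553920.

54534553920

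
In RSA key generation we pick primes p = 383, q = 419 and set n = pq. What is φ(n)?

φ(383) = 383 − 1 = 382.
φ(419) = 419 − 1 = 418.
φ(160477) = 382 × 418 = 159676.

159676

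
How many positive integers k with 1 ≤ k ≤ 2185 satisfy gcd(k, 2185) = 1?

2185 = 5 · 19 · 23.
φ(2185) = 2185 · (1 − 1/5) · (1 − 1/19) · (1 − 1/23)
       = 2185 · 1584/2185 = 1584.

1584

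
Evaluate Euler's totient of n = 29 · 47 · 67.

85008

φ(29) = 29 − 1 = 28.
φ(47) = 47 − 1 = 46.
φ(67) = 67 − 1 = 66.
Multiply: 28 · 46 · 66 = 85008.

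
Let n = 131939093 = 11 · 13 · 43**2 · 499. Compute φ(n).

φ(131939093) = 131939093 · (1 − 1/11) · (1 − 1/13) · (1 − 1/43) · (1 − 1/499)
       = 131939093 · 2509920/3068351 = 107926560.

107926560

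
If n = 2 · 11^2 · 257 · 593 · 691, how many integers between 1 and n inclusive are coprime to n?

11502796800

φ(2) = 2 − 1 = 1.
φ(11^2) = 11^1·(11−1) = 11·10 = 110.
φ(257) = 257 − 1 = 256.
φ(593) = 593 − 1 = 592.
φ(691) = 691 − 1 = 690.
φ(25484800022) = 1 × 110 × 256 × 592 × 690 = 11502796800.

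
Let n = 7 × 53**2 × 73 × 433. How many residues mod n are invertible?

514335744

φ(621527767) = 621527767 · (1 − 1/7) · (1 − 1/53) · (1 − 1/73) · (1 − 1/433)
       = 621527767 · 9704448/11726939 = 514335744.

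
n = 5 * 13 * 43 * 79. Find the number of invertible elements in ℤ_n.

157248

φ(220805) = 220805 · (1 − 1/5) · (1 − 1/13) · (1 − 1/43) · (1 − 1/79)
       = 220805 · 157248/220805 = 157248.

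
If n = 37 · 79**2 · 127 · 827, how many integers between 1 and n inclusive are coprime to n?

23087387232

φ(37) = 37 − 1 = 36.
φ(79^2) = 79^1·(79−1) = 79·78 = 6162.
φ(127) = 127 − 1 = 126.
φ(827) = 827 − 1 = 826.
Multiply: 36 · 6162 · 126 · 826 = 23087387232.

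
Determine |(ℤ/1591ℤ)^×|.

First factor: 1591 = 37 * 43.
φ(1591) = 1591 · (1 − 1/37) · (1 − 1/43)
       = 1591 · 1512/1591 = 1512.

1512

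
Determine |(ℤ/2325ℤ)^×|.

First factor: 2325 = 3 × 5^2 × 31.
φ(2325) = 2325 · (1 − 1/3) · (1 − 1/5) · (1 − 1/31)
       = 2325 · 240/465 = 1200.

1200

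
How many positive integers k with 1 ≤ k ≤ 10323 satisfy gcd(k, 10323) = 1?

10323 = 3^2 · 31 · 37.
φ(10323) = 10323 · (1 − 1/3) · (1 − 1/31) · (1 − 1/37)
       = 10323 · 2160/3441 = 6480.

6480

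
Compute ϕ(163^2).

26406

φ(26569) = 26569 · (1 − 1/163)
       = 26569 · 162/163 = 26406.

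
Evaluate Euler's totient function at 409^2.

166872

φ(167281) = 167281 · (1 − 1/409)
       = 167281 · 408/409 = 166872.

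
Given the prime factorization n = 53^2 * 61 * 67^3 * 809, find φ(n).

39585429861120

φ(53^2) = 53^2 − 53^1 = 2809 − 53 = 2756.
φ(61) = 61 − 1 = 60.
φ(67^3) = 67^3 − 67^2 = 300763 − 4489 = 296274.
φ(809) = 809 − 1 = 808.
φ(41692170383183) = 2756 × 60 × 296274 × 808 = 39585429861120.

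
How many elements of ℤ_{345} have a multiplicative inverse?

176

Factor 345: 345 = 3 · 5 · 23.
φ(3) = 3 − 1 = 2.
φ(5) = 5 − 1 = 4.
φ(23) = 23 − 1 = 22.
Multiply: 2 · 4 · 22 = 176.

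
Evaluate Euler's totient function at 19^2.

φ(361) = 361 · (1 − 1/19)
       = 361 · 18/19 = 342.

342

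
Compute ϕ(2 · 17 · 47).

736

φ(2) = 2 − 1 = 1.
φ(17) = 17 − 1 = 16.
φ(47) = 47 − 1 = 46.
φ(1598) = 1 × 16 × 46 = 736.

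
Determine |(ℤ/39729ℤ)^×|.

39729 = 3 * 17 * 19 * 41.
φ(39729) = 39729 · (1 − 1/3) · (1 − 1/17) · (1 − 1/19) · (1 − 1/41)
       = 39729 · 23040/39729 = 23040.

23040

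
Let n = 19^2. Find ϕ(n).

342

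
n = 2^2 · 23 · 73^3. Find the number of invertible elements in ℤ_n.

16882272

φ(2^2) = 2^1·(2−1) = 2·1 = 2.
φ(23) = 23 − 1 = 22.
φ(73^3) = 73^2·(73−1) = 5329·72 = 383688.
φ(35789564) = 2 × 22 × 383688 = 16882272.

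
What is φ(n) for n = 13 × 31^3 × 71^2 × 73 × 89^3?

φ(13) = 13 − 1 = 12.
φ(31^3) = 31^2·(31−1) = 961·30 = 28830.
φ(71^2) = 71^1·(71−1) = 71·70 = 4970.
φ(73) = 73 − 1 = 72.
φ(89^3) = 89^2·(89−1) = 7921·88 = 697048.
Multiply: 12 · 28830 · 4970 · 72 · 697048 = 86293375820467200.

86293375820467200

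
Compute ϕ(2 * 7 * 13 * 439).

31536

φ(79898) = 79898 · (1 − 1/2) · (1 − 1/7) · (1 − 1/13) · (1 − 1/439)
       = 79898 · 31536/79898 = 31536.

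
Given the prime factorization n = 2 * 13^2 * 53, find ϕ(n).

8112

φ(2) = 2 − 1 = 1.
φ(13^2) = 13^2 − 13^1 = 169 − 13 = 156.
φ(53) = 53 − 1 = 52.
Since φ is multiplicative, φ(17914) = 1 · 156 · 52 = 8112.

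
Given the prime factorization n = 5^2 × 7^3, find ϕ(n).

5880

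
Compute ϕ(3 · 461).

920

φ(3) = 3 − 1 = 2.
φ(461) = 461 − 1 = 460.
φ(1383) = 2 × 460 = 920.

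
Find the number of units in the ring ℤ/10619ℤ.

8640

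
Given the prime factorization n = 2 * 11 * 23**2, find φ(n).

5060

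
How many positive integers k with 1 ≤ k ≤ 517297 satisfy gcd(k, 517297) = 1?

432000

517297 = 11 · 31 · 37 · 41.
φ(11) = 11 − 1 = 10.
φ(31) = 31 − 1 = 30.
φ(37) = 37 − 1 = 36.
φ(41) = 41 − 1 = 40.
Multiply: 10 · 30 · 36 · 40 = 432000.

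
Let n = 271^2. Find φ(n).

73170

φ(271^2) = 271^1·(271−1) = 271·270 = 73170.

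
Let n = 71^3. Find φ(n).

352870

φ(357911) = 357911 · (1 − 1/71)
       = 357911 · 70/71 = 352870.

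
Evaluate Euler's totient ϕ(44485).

Prime factorization: 44485 = 5 * 7 * 31 * 41.
φ(5) = 5 − 1 = 4.
φ(7) = 7 − 1 = 6.
φ(31) = 31 − 1 = 30.
φ(41) = 41 − 1 = 40.
Multiply: 4 · 6 · 30 · 40 = 28800.

28800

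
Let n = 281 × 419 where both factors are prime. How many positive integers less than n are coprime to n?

117040

φ(117739) = 117739 · (1 − 1/281) · (1 − 1/419)
       = 117739 · 117040/117739 = 117040.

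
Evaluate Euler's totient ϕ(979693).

First factor: 979693 = 11 * 13**2 * 17 * 31.
φ(11) = 11 − 1 = 10.
φ(13^2) = 13^2 − 13^1 = 169 − 13 = 156.
φ(17) = 17 − 1 = 16.
φ(31) = 31 − 1 = 30.
Multiply: 10 · 156 · 16 · 30 = 748800.

748800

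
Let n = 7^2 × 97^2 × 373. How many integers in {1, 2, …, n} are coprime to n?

145490688

φ(171968293) = 171968293 · (1 − 1/7) · (1 − 1/97) · (1 − 1/373)
       = 171968293 · 214272/253267 = 145490688.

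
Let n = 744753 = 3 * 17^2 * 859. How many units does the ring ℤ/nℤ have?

466752

φ(3) = 3 − 1 = 2.
φ(17^2) = 17^1·(17−1) = 17·16 = 272.
φ(859) = 859 − 1 = 858.
Since φ is multiplicative, φ(744753) = 2 · 272 · 858 = 466752.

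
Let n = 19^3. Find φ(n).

φ(19^3) = 19^2·(19−1) = 361·18 = 6498.

6498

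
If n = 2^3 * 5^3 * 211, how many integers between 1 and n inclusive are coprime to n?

φ(2^3) = 2^3 − 2^2 = 8 − 4 = 4.
φ(5^3) = 5^3 − 5^2 = 125 − 25 = 100.
φ(211) = 211 − 1 = 210.
Since φ is multiplicative, φ(211000) = 4 · 100 · 210 = 84000.

84000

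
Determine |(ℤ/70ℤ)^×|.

24

First factor: 70 = 2 × 5 × 7.
φ(70) = 70 · (1 − 1/2) · (1 − 1/5) · (1 − 1/7)
       = 70 · 24/70 = 24.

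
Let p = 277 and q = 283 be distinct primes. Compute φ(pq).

77832

φ(277) = 277 − 1 = 276.
φ(283) = 283 − 1 = 282.
φ(78391) = 276 × 282 = 77832.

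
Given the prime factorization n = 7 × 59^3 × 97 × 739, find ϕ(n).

85824417024

φ(103055279999) = 103055279999 · (1 − 1/7) · (1 − 1/59) · (1 − 1/97) · (1 − 1/739)
       = 103055279999 · 24655104/29605079 = 85824417024.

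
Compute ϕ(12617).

Factor 12617: 12617 = 11 · 31 · 37.
φ(12617) = 12617 · (1 − 1/11) · (1 − 1/31) · (1 − 1/37)
       = 12617 · 10800/12617 = 10800.

10800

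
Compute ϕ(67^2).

4422

φ(67^2) = 67^1·(67−1) = 67·66 = 4422.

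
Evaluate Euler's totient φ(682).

First factor: 682 = 2 * 11 * 31.
φ(682) = 682 · (1 − 1/2) · (1 − 1/11) · (1 − 1/31)
       = 682 · 300/682 = 300.

300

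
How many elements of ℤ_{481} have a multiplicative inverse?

432

Prime factorization: 481 = 13 · 37.
φ(481) = 481 · (1 − 1/13) · (1 − 1/37)
       = 481 · 432/481 = 432.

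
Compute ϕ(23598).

First factor: 23598 = 2 * 3^3 * 19 * 23.
φ(23598) = 23598 · (1 − 1/2) · (1 − 1/3) · (1 − 1/19) · (1 − 1/23)
       = 23598 · 792/2622 = 7128.

7128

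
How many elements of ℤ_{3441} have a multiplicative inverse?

2160

Factor 3441: 3441 = 3 · 31 · 37.
φ(3) = 3 − 1 = 2.
φ(31) = 31 − 1 = 30.
φ(37) = 37 − 1 = 36.
Multiply: 2 · 30 · 36 = 2160.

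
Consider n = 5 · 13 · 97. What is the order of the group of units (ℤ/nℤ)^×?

4608

φ(6305) = 6305 · (1 − 1/5) · (1 − 1/13) · (1 − 1/97)
       = 6305 · 4608/6305 = 4608.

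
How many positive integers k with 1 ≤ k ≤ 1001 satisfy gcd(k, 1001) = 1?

720

1001 = 7 · 11 · 13.
φ(7) = 7 − 1 = 6.
φ(11) = 11 − 1 = 10.
φ(13) = 13 − 1 = 12.
Multiply: 6 · 10 · 12 = 720.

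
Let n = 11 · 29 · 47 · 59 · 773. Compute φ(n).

576714880

φ(683785751) = 683785751 · (1 − 1/11) · (1 − 1/29) · (1 − 1/47) · (1 − 1/59) · (1 − 1/773)
       = 683785751 · 576714880/683785751 = 576714880.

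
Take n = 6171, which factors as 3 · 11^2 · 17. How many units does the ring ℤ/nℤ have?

φ(6171) = 6171 · (1 − 1/3) · (1 − 1/11) · (1 − 1/17)
       = 6171 · 320/561 = 3520.

3520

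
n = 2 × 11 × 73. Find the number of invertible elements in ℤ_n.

φ(1606) = 1606 · (1 − 1/2) · (1 − 1/11) · (1 − 1/73)
       = 1606 · 720/1606 = 720.

720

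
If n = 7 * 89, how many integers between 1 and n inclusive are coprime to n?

φ(7) = 7 − 1 = 6.
φ(89) = 89 − 1 = 88.
Multiply: 6 · 88 = 528.

528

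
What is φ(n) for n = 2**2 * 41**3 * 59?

7799840

φ(2^2) = 2^2 − 2^1 = 4 − 2 = 2.
φ(41^3) = 41^2·(41−1) = 1681·40 = 67240.
φ(59) = 59 − 1 = 58.
φ(16265356) = 2 × 67240 × 58 = 7799840.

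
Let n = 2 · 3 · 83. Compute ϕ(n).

φ(498) = 498 · (1 − 1/2) · (1 − 1/3) · (1 − 1/83)
       = 498 · 164/498 = 164.

164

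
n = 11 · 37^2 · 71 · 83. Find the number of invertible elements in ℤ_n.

φ(11) = 11 − 1 = 10.
φ(37^2) = 37^2 − 37^1 = 1369 − 37 = 1332.
φ(71) = 71 − 1 = 70.
φ(83) = 83 − 1 = 82.
Multiply: 10 · 1332 · 70 · 82 = 76456800.

76456800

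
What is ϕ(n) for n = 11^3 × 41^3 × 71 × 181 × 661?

676593086400000

φ(779234206391861) = 779234206391861 · (1 − 1/11) · (1 − 1/41) · (1 − 1/71) · (1 − 1/181) · (1 − 1/661)
       = 779234206391861 · 3326400000/3831024461 = 676593086400000.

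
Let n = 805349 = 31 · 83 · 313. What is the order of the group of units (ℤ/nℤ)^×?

φ(805349) = 805349 · (1 − 1/31) · (1 − 1/83) · (1 − 1/313)
       = 805349 · 767520/805349 = 767520.

767520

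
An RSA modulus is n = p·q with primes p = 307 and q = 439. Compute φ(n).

φ(307) = 307 − 1 = 306.
φ(439) = 439 − 1 = 438.
Multiply: 306 · 438 = 134028.

134028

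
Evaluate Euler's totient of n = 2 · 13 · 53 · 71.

43680

φ(2) = 2 − 1 = 1.
φ(13) = 13 − 1 = 12.
φ(53) = 53 − 1 = 52.
φ(71) = 71 − 1 = 70.
Multiply: 1 · 12 · 52 · 70 = 43680.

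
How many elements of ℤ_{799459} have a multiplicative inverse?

First factor: 799459 = 17 × 31 × 37 × 41.
φ(799459) = 799459 · (1 − 1/17) · (1 − 1/31) · (1 − 1/37) · (1 − 1/41)
       = 799459 · 691200/799459 = 691200.

691200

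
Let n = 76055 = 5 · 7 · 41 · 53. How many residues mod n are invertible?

φ(5) = 5 − 1 = 4.
φ(7) = 7 − 1 = 6.
φ(41) = 41 − 1 = 40.
φ(53) = 53 − 1 = 52.
φ(76055) = 4 × 6 × 40 × 52 = 49920.

49920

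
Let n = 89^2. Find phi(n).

φ(7921) = 7921 · (1 − 1/89)
       = 7921 · 88/89 = 7832.

7832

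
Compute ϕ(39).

24

Prime factorization: 39 = 3 · 13.
φ(3) = 3 − 1 = 2.
φ(13) = 13 − 1 = 12.
φ(39) = 2 × 12 = 24.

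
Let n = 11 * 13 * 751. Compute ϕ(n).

φ(107393) = 107393 · (1 − 1/11) · (1 − 1/13) · (1 − 1/751)
       = 107393 · 90000/107393 = 90000.

90000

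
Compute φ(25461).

25461 = 3^3 · 23 · 41.
φ(25461) = 25461 · (1 − 1/3) · (1 − 1/23) · (1 − 1/41)
       = 25461 · 1760/2829 = 15840.

15840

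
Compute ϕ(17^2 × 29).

φ(17^2) = 17^2 − 17^1 = 289 − 17 = 272.
φ(29) = 29 − 1 = 28.
φ(8381) = 272 × 28 = 7616.

7616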